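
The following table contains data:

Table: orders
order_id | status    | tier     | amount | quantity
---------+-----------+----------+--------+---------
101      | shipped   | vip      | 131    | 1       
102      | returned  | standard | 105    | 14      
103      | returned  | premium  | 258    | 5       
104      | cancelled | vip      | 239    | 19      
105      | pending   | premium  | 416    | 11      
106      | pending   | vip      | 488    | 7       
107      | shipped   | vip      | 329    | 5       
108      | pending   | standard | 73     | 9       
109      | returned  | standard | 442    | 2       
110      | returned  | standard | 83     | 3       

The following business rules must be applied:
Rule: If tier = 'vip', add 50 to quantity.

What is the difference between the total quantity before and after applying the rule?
200

Step 1: Original sum of quantity = 76
Step 2: 4 records have tier = 'vip'
Step 3: Each affected record changes by 50
Step 4: Total change = 4 × 50 = 200
Step 5: New sum = 76 + 200 = 276
Step 6: Difference = |276 - 76| = 200
        (Sum increased by 200)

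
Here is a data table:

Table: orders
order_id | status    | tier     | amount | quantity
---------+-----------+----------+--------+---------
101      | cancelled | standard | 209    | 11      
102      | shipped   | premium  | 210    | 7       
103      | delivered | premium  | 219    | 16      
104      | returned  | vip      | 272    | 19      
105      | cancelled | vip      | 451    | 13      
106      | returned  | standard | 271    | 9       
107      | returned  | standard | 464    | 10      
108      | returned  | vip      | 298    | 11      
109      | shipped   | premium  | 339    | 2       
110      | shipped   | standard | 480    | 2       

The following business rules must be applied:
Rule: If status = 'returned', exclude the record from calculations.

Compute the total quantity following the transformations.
51

Step 1: Identify records where status = 'returned'
Step 2: The excluded records sum to 49
Step 3: Original total quantity = 100
Step 4: Remaining total = 100 - 49 = 51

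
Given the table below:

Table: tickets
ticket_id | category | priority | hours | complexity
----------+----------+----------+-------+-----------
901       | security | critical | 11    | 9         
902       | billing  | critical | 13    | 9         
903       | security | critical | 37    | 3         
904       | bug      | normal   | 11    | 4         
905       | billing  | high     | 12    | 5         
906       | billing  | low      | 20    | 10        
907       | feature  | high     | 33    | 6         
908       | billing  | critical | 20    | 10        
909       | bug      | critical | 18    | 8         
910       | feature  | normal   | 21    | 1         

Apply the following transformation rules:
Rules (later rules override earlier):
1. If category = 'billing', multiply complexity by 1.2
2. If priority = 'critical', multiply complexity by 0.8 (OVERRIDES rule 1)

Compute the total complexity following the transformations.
60.2

Step 1: Rule 2 takes priority for records with priority = 'critical'
  - 5 records: 39 × 0.8 = 31.2
Step 2: Rule 1 applies to remaining records with category = 'billing'
  - 2 records: 15 × 1.2 = 18.0
Step 3: Other records unchanged: 11
Step 4: Final sum = 31.2 + 18.0 + 11 = 60.2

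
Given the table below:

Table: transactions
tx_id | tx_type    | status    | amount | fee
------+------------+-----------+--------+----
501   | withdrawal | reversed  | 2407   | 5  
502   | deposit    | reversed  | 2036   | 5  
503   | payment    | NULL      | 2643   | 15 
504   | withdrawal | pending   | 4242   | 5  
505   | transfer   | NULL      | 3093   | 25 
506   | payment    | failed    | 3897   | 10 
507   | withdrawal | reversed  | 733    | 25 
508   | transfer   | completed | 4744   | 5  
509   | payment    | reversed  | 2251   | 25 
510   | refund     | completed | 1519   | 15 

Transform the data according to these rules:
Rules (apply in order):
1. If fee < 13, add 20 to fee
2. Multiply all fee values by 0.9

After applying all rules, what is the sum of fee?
211.5

Step 1: Apply Rule 1 - Add 20 to records with fee < 13
  - 5 records affected: 30 + (5 × 20) = 130
  - Unaffected records: 105
  - Sum after Rule 1: 235
Step 2: Apply Rule 2 - Multiply all by 0.9
  - 235 × 0.9 = 211.5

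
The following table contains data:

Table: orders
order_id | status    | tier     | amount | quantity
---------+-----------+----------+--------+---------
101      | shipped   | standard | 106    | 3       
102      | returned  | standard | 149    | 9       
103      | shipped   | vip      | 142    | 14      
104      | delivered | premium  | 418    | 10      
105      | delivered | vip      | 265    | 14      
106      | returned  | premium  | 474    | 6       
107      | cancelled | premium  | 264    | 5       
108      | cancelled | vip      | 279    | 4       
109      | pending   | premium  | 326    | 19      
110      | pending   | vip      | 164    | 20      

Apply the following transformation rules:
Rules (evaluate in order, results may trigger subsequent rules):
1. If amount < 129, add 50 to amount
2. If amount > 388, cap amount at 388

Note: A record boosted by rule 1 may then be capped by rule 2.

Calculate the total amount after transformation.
2521

Step 1: Apply rule 1 to records with amount < 129
  - 1 records get bonus of 50
  - Of these, 0 records then exceed 388 and get capped
Step 2: Apply rule 2 to records with amount > 388
  - 2 records (original) are capped
Step 3: Calculate final sum = 2521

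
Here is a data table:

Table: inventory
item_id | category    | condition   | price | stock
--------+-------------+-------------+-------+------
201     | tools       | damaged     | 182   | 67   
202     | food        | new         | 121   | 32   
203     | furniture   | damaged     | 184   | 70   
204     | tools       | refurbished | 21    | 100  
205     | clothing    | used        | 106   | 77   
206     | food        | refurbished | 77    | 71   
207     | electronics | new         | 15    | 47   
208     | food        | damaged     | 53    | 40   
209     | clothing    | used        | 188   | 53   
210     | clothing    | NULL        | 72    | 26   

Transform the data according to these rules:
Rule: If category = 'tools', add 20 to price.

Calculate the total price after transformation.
1059

Step 1: Count records where category = 'tools': 2
Step 2: Total bonus added: 2 × 20 = 40
Step 3: Original sum of price: 1019
Step 4: Final sum = 1019 + 40 = 1059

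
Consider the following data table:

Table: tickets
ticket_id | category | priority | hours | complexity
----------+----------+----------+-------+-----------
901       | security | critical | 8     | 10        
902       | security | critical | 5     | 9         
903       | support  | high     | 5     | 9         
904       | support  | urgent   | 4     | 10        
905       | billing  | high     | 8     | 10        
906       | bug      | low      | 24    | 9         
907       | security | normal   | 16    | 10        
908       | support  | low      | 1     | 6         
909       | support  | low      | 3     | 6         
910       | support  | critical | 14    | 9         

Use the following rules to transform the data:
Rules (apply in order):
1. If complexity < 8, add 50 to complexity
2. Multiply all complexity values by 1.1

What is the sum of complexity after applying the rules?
206.8

Step 1: Apply Rule 1 - Add 50 to records with complexity < 8
  - 2 records affected: 12 + (2 × 50) = 112
  - Unaffected records: 76
  - Sum after Rule 1: 188
Step 2: Apply Rule 2 - Multiply all by 1.1
  - 188 × 1.1 = 206.8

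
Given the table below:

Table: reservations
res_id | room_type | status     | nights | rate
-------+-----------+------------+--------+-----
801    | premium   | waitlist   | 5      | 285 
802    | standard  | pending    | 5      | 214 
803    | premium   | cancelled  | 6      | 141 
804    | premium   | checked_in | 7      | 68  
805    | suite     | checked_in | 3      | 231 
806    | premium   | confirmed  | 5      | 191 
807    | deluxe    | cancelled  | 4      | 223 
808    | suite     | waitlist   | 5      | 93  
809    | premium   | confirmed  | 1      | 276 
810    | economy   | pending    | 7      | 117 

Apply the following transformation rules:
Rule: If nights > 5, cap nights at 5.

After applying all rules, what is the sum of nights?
43

Step 1: 3 records have nights > 5
Step 2: These records originally summed to 20
Step 3: After capping: 3 × 5 = 15
Step 4: Unaffected records sum: 28
Step 5: Final sum = 15 + 28 = 43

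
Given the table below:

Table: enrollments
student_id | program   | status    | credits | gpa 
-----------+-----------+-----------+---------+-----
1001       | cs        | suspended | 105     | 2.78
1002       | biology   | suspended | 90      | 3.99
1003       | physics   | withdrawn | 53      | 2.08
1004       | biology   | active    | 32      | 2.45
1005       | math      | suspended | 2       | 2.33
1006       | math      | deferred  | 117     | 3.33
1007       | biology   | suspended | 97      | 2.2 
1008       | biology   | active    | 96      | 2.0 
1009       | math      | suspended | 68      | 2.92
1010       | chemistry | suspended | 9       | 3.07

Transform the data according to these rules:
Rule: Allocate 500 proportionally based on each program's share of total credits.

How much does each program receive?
biology: 235.43, chemistry: 6.73, cs: 78.48, math: 139.76, physics: 39.61

Step 1: Calculate total credits = 669
Step 2: Calculate each program's proportion:
  biology: 315/669 = 47.09% → 235.43
  chemistry: 9/669 = 1.35% → 6.73
  cs: 105/669 = 15.70% → 78.48
  math: 187/669 = 27.95% → 139.76
  physics: 53/669 = 7.92% → 39.61
Step 3: Verify: sum of allocations ≈ 500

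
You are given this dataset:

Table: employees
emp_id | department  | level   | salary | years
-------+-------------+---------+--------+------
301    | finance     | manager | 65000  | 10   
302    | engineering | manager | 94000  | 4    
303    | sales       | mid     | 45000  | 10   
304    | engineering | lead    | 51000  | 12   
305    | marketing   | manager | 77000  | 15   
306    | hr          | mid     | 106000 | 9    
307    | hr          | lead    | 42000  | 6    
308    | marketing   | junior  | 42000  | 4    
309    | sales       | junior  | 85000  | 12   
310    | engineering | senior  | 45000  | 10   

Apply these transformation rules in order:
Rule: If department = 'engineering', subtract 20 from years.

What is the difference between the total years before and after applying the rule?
60

Step 1: Original sum of years = 92
Step 2: 3 records have department = 'engineering'
Step 3: Each affected record changes by -20
Step 4: Total change = 3 × -20 = -60
Step 5: New sum = 92 + -60 = 32
Step 6: Difference = |32 - 92| = 60
        (Sum decreased by 60)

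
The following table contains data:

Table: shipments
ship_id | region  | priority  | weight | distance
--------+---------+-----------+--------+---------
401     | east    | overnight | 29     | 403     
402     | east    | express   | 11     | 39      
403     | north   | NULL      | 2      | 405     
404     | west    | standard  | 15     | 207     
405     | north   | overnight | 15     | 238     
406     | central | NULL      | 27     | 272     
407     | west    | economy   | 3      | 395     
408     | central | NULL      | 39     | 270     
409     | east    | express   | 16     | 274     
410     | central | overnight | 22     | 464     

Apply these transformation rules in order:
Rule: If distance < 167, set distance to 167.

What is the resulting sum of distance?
3095

Step 1: 1 records have distance < 167
Step 2: These records originally summed to 39
Step 3: After setting to minimum: 1 × 167 = 167
Step 4: Unaffected records sum: 2928
Step 5: Final sum = 167 + 2928 = 3095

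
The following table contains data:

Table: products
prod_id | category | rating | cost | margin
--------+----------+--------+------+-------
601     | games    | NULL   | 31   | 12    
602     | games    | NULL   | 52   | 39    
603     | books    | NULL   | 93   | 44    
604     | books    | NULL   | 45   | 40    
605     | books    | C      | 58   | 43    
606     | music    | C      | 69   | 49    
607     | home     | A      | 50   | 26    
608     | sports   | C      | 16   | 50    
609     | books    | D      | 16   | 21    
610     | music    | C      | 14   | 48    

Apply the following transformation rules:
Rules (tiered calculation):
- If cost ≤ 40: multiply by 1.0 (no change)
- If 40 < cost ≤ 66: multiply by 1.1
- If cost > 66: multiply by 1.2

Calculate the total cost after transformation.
496.9

Step 1: Tier 1 (cost ≤ 40): 4 records, sum = 77 × 1.0 = 77.0
Step 2: Tier 2 (40 < cost ≤ 66): 4 records, sum = 205 × 1.1 = 225.5
Step 3: Tier 3 (cost > 66): 2 records, sum = 162 × 1.2 = 194.4
Step 4: Final sum = 77.0 + 225.5 + 194.4 = 496.9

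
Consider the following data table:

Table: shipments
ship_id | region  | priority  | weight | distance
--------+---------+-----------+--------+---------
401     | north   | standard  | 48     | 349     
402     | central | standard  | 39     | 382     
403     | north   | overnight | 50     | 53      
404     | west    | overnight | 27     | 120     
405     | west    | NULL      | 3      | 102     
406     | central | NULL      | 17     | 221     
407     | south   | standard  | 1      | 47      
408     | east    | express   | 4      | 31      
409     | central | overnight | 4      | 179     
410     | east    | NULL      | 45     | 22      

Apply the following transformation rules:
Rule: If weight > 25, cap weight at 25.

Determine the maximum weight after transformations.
25

Step 1: Original maximum weight = 50
Step 2: Apply cap at 25
Step 3: 5 records had weight > 25 and were capped
Step 4: Maximum after transformation = 25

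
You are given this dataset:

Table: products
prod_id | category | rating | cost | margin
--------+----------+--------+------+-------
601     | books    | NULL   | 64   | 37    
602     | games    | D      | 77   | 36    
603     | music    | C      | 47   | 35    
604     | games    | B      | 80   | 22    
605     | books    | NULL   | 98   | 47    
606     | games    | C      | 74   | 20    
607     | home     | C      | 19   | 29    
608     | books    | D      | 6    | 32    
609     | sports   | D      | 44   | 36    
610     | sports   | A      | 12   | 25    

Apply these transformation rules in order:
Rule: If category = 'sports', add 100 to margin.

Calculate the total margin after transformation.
519

Step 1: Count records where category = 'sports': 2
Step 2: Total bonus added: 2 × 100 = 200
Step 3: Original sum of margin: 319
Step 4: Final sum = 319 + 200 = 519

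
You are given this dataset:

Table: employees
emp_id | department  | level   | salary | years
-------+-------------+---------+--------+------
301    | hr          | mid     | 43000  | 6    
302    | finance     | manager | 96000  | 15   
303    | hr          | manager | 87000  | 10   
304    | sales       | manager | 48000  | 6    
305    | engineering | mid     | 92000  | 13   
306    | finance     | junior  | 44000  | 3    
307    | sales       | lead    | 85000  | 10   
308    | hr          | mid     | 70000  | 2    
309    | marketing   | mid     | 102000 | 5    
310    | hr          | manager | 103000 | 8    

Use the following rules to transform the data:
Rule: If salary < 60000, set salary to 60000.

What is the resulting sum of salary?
815000

Step 1: 3 records have salary < 60000
Step 2: These records originally summed to 135000
Step 3: After setting to minimum: 3 × 60000 = 180000
Step 4: Unaffected records sum: 635000
Step 5: Final sum = 180000 + 635000 = 815000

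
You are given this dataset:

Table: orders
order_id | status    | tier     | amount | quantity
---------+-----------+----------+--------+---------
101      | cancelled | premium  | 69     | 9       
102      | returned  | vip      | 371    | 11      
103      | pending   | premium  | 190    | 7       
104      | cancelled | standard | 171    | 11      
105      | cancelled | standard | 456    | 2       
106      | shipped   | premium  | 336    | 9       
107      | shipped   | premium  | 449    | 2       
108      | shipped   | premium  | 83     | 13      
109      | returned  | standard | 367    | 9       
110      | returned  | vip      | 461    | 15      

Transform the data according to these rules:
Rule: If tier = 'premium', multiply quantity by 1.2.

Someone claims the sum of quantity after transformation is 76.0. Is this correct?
No, the correct result is 96.0.

Step 1: Calculate the correct sum after transformation
Step 2: Apply multiplier 1.2 to records where tier = 'premium'
Step 3: Correct result = 96.0
Step 4: Claimed result = 76.0
Step 5: 96.0 ≠ 76.0
Conclusion: The claimed result is incorrect. The correct answer is 96.0.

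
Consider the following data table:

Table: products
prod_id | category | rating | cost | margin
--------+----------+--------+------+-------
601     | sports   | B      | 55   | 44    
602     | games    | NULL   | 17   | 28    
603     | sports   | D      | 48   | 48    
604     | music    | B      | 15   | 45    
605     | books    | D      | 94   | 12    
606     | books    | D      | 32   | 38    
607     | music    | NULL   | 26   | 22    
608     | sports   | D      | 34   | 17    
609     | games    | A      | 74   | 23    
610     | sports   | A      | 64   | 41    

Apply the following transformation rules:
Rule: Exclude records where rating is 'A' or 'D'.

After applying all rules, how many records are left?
4

Step 1: Count records to exclude
  - 2 (A) + 4 (D) = 6 records
Step 2: Total records: 10
Step 3: Remaining = 10 - 6 = 4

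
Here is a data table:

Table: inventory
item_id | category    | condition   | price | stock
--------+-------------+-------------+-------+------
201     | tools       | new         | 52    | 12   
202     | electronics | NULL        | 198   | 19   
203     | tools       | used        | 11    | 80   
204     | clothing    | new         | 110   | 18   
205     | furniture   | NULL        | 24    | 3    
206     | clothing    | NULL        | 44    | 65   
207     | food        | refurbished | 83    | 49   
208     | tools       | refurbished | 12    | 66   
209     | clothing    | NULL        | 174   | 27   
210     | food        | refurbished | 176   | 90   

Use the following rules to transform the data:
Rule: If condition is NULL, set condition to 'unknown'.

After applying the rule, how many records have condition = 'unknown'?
4

Step 1: Count records where condition IS NULL
Step 2: Found 4 records with NULL condition
Step 3: These records will have condition set to 'unknown'
Step 4: Records already having condition = 'unknown': 0
Step 5: Answer: 4 + 0 = 4 records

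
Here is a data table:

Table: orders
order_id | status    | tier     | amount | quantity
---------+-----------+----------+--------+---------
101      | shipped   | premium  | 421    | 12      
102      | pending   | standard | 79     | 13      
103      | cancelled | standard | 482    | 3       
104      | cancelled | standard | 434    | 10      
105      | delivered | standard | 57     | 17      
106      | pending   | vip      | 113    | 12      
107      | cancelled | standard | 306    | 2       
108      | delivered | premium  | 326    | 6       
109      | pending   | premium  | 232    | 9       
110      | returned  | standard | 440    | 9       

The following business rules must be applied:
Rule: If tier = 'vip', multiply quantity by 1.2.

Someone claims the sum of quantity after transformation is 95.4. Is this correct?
Yes, the result is correct.

Step 1: Calculate the correct sum after transformation
Step 2: Apply multiplier 1.2 to records where tier = 'vip'
Step 3: Correct result = 95.4
Step 4: Claimed result = 95.4
Step 5: 95.4 = 95.4 ✓
Conclusion: The claimed result is correct.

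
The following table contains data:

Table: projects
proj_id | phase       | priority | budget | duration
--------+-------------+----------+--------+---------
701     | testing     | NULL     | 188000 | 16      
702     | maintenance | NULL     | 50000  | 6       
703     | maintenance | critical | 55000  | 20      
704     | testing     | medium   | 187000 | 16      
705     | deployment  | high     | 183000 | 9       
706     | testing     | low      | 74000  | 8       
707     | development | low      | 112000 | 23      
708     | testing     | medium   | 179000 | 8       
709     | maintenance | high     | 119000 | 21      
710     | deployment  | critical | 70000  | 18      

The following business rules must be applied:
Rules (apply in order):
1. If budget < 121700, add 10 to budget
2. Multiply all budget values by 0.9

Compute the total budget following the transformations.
1095354.0

Step 1: Apply Rule 1 - Add 10 to records with budget < 121700
  - 6 records affected: 480000 + (6 × 10) = 480060
  - Unaffected records: 737000
  - Sum after Rule 1: 1217060
Step 2: Apply Rule 2 - Multiply all by 0.9
  - 1217060 × 0.9 = 1095354.0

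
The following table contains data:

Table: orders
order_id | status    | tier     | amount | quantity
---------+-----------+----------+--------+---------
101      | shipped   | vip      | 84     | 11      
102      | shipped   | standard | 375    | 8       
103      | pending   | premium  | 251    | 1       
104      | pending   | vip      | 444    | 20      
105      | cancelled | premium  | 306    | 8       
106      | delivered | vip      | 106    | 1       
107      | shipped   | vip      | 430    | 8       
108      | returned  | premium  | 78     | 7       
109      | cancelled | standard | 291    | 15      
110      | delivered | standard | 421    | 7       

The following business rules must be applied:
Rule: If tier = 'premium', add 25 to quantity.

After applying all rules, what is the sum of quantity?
161

Step 1: Count records where tier = 'premium': 3
Step 2: Total bonus added: 3 × 25 = 75
Step 3: Original sum of quantity: 86
Step 4: Final sum = 86 + 75 = 161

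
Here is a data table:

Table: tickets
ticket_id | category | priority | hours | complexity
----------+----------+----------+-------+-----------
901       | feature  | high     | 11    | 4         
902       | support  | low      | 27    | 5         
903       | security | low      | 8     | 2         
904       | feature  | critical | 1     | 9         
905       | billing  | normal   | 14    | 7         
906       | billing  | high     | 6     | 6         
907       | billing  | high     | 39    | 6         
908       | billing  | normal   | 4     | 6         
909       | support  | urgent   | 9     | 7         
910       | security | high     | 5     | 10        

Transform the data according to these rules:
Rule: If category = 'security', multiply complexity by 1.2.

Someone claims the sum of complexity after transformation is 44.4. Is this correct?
No, the correct result is 64.4.

Step 1: Calculate the correct sum after transformation
Step 2: Apply multiplier 1.2 to records where category = 'security'
Step 3: Correct result = 64.4
Step 4: Claimed result = 44.4
Step 5: 64.4 ≠ 44.4
Conclusion: The claimed result is incorrect. The correct answer is 64.4.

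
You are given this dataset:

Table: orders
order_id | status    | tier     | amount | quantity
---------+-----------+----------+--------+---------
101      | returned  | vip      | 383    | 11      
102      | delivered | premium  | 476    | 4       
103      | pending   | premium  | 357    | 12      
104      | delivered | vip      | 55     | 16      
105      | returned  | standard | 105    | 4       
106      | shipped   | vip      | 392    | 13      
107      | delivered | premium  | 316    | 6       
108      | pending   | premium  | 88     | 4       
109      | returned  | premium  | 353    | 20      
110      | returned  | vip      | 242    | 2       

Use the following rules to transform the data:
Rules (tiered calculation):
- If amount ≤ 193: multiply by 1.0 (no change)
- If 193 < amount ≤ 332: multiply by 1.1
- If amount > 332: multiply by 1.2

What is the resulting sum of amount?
3215.0

Step 1: Tier 1 (amount ≤ 193): 3 records, sum = 248 × 1.0 = 248.0
Step 2: Tier 2 (193 < amount ≤ 332): 2 records, sum = 558 × 1.1 = 613.8
Step 3: Tier 3 (amount > 332): 5 records, sum = 1961 × 1.2 = 2353.2
Step 4: Final sum = 248.0 + 613.8 + 2353.2 = 3215.0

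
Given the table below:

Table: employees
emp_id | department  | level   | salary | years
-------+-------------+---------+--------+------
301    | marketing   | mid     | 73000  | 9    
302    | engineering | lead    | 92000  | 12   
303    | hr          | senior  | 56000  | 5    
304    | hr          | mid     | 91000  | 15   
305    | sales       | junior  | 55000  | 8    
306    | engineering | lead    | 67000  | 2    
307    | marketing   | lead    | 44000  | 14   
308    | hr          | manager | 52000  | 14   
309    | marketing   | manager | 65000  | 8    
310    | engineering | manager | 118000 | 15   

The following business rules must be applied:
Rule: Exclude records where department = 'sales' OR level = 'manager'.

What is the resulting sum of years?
57

Step 1: Find records where department = 'sales' OR level = 'manager'
Step 2: 4 records match, summing to 45
Step 3: Original sum: 102
Step 4: Remaining sum = 102 - 45 = 57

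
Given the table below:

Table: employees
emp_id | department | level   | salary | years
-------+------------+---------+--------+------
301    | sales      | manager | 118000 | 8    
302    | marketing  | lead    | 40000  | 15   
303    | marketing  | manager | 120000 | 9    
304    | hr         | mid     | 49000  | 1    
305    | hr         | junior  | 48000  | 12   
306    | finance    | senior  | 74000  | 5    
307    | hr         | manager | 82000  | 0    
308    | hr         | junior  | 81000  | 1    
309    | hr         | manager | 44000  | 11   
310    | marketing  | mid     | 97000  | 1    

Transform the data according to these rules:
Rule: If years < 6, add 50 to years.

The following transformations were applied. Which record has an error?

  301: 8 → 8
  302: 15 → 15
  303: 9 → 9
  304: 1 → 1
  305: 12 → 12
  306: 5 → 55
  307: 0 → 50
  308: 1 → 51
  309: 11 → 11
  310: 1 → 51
Record 304 has an error. The correct transformed value should be 51, not 1.

Step 1: Check each record against the rule
Step 2: Record 304 has years = 1
Step 3: Since 1 < 6, the bonus should have been applied
Step 4: Correct value = 51, but claimed value = 1
Conclusion: Record 304 has the error.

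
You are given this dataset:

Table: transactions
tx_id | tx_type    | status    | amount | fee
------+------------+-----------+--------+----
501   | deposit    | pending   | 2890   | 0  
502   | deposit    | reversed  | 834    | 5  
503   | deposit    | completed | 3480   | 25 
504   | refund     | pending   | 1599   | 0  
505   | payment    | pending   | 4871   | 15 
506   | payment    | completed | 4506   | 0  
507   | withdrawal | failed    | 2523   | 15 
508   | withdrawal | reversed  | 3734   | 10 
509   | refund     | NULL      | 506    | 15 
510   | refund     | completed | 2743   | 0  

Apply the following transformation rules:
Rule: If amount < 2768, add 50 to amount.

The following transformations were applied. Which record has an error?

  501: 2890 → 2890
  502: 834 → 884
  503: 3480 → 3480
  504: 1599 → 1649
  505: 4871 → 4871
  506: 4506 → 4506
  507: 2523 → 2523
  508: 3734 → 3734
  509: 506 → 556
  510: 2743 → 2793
Record 507 has an error. The correct transformed value should be 2573, not 2523.

Step 1: Check each record against the rule
Step 2: Record 507 has amount = 2523
Step 3: Since 2523 < 2768, the bonus should have been applied
Step 4: Correct value = 2573, but claimed value = 2523
Conclusion: Record 507 has the error.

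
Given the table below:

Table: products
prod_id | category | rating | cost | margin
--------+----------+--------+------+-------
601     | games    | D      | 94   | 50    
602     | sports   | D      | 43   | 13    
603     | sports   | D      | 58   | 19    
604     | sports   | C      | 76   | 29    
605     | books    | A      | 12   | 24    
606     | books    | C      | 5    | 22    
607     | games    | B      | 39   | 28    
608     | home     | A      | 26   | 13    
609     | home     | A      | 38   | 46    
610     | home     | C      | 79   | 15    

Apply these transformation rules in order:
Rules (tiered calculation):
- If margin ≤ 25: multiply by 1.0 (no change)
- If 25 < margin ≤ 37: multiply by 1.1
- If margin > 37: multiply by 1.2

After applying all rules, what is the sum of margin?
283.9

Step 1: Tier 1 (margin ≤ 25): 6 records, sum = 106 × 1.0 = 106.0
Step 2: Tier 2 (25 < margin ≤ 37): 2 records, sum = 57 × 1.1 = 62.7
Step 3: Tier 3 (margin > 37): 2 records, sum = 96 × 1.2 = 115.2
Step 4: Final sum = 106.0 + 62.7 + 115.2 = 283.9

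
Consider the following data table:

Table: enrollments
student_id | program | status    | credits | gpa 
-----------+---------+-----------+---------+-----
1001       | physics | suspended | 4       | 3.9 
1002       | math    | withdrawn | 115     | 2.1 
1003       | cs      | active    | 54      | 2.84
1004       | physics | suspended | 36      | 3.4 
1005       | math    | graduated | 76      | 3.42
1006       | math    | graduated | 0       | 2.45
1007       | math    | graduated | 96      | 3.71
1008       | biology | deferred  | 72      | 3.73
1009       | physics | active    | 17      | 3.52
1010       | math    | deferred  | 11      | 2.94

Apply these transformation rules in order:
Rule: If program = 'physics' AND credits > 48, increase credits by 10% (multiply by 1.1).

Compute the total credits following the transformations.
481

Step 1: Find records where program = 'physics' AND credits > 48
Step 2: 0 records match, summing to 0
Step 3: After multiplier: 0 × 1.1 = 0.0
Step 4: Unaffected records sum: 481
Step 5: Final sum = 0.0 + 481 = 481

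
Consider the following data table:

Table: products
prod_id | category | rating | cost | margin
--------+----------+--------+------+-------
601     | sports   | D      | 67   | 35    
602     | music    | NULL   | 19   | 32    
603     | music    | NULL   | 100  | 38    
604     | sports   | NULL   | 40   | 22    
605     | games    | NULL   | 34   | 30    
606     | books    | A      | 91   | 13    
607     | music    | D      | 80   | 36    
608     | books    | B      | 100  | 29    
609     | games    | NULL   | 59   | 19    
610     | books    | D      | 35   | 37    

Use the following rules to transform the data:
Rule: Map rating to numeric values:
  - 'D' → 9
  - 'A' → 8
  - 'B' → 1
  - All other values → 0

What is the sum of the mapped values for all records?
36

Step 1: Apply mapping to each record
Step 2: Count by status:
  'D': 3 records × 9 = 27
  'A': 1 records × 8 = 8
  'B': 1 records × 1 = 1
Step 3: Sum all mapped values = 36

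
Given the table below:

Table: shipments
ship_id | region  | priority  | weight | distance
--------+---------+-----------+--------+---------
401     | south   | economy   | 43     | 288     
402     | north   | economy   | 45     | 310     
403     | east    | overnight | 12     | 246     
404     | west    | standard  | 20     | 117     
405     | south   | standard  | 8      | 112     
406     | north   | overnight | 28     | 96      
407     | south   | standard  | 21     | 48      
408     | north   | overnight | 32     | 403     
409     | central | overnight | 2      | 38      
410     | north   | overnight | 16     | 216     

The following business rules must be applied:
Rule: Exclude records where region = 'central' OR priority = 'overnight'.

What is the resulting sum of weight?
137

Step 1: Find records where region = 'central' OR priority = 'overnight'
Step 2: 5 records match, summing to 90
Step 3: Original sum: 227
Step 4: Remaining sum = 227 - 90 = 137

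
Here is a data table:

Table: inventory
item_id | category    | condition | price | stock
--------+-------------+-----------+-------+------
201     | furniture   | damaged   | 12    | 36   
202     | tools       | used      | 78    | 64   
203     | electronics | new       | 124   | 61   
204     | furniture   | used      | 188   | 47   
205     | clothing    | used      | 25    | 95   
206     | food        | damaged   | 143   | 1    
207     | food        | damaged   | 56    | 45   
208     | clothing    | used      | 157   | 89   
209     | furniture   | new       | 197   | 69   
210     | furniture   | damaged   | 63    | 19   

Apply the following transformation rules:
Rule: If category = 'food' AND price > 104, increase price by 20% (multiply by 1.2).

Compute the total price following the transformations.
1071.6

Step 1: Find records where category = 'food' AND price > 104
Step 2: 1 records match, summing to 143
Step 3: After multiplier: 143 × 1.2 = 171.6
Step 4: Unaffected records sum: 900
Step 5: Final sum = 171.6 + 900 = 1071.6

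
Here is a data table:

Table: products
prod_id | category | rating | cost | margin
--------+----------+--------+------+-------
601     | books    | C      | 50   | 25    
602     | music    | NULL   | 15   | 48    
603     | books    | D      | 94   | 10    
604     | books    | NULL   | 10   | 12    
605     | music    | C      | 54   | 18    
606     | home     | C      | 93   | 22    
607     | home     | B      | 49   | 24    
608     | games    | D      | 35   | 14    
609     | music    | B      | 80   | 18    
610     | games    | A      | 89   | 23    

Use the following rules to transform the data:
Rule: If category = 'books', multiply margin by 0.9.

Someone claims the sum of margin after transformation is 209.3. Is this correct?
Yes, the result is correct.

Step 1: Calculate the correct sum after transformation
Step 2: Apply multiplier 0.9 to records where category = 'books'
Step 3: Correct result = 209.3
Step 4: Claimed result = 209.3
Step 5: 209.3 = 209.3 ✓
Conclusion: The claimed result is correct.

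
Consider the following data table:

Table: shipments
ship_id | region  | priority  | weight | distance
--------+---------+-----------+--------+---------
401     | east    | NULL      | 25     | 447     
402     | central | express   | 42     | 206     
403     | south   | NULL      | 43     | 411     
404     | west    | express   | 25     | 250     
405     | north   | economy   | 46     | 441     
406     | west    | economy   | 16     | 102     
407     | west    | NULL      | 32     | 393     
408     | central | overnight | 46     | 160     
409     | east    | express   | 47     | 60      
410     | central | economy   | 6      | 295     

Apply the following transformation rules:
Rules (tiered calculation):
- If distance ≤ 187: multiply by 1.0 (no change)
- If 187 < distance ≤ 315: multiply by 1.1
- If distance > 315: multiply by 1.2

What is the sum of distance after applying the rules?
3178.5

Step 1: Tier 1 (distance ≤ 187): 3 records, sum = 322 × 1.0 = 322.0
Step 2: Tier 2 (187 < distance ≤ 315): 3 records, sum = 751 × 1.1 = 826.1
Step 3: Tier 3 (distance > 315): 4 records, sum = 1692 × 1.2 = 2030.4
Step 4: Final sum = 322.0 + 826.1 + 2030.4 = 3178.5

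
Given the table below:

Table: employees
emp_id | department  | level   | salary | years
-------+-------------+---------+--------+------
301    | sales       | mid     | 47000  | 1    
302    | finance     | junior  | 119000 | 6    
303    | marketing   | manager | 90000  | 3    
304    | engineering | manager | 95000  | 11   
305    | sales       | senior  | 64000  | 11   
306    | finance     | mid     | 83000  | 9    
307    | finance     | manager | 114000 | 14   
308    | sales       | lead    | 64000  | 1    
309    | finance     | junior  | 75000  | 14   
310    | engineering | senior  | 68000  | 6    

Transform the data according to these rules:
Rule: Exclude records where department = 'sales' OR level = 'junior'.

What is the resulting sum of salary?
450000

Step 1: Find records where department = 'sales' OR level = 'junior'
Step 2: 5 records match, summing to 369000
Step 3: Original sum: 819000
Step 4: Remaining sum = 819000 - 369000 = 450000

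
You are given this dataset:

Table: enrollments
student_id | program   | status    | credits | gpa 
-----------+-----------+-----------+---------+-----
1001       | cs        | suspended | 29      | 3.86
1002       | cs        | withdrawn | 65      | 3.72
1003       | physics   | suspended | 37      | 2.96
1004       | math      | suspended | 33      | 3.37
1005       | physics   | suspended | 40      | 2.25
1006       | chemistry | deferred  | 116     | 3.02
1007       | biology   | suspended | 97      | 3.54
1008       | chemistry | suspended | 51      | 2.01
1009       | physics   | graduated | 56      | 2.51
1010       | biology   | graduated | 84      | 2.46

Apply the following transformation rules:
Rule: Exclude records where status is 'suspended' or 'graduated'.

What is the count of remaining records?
2

Step 1: Count records to exclude
  - 6 (suspended) + 2 (graduated) = 8 records
Step 2: Total records: 10
Step 3: Remaining = 10 - 8 = 2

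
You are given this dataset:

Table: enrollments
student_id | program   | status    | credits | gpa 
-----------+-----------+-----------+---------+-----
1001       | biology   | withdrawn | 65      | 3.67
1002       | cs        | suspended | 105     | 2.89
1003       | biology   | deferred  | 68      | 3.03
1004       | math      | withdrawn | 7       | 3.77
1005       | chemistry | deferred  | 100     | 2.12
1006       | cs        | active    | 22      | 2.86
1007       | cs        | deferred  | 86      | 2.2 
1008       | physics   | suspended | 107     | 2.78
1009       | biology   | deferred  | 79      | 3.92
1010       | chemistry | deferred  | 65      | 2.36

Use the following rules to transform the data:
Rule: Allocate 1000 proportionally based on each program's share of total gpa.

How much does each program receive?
biology: 358.78, chemistry: 151.35, cs: 268.58, math: 127.36, physics: 93.92

Step 1: Calculate total gpa = 29.6
Step 2: Calculate each program's proportion:
  biology: 10.62/29.6 = 35.88% → 358.78
  chemistry: 4.48/29.6 = 15.14% → 151.35
  cs: 7.95/29.6 = 26.86% → 268.58
  math: 3.77/29.6 = 12.74% → 127.36
  physics: 2.78/29.6 = 9.39% → 93.92
Step 3: Verify: sum of allocations ≈ 1000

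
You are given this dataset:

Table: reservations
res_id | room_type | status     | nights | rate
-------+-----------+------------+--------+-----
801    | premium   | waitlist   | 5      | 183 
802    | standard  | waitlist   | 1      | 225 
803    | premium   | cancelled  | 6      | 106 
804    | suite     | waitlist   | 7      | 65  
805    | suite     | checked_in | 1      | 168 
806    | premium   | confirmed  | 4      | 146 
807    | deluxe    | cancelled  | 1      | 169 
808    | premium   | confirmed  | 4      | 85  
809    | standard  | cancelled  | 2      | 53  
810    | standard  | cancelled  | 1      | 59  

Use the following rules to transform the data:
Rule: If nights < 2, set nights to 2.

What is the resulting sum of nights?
36

Step 1: 4 records have nights < 2
Step 2: These records originally summed to 4
Step 3: After setting to minimum: 4 × 2 = 8
Step 4: Unaffected records sum: 28
Step 5: Final sum = 8 + 28 = 36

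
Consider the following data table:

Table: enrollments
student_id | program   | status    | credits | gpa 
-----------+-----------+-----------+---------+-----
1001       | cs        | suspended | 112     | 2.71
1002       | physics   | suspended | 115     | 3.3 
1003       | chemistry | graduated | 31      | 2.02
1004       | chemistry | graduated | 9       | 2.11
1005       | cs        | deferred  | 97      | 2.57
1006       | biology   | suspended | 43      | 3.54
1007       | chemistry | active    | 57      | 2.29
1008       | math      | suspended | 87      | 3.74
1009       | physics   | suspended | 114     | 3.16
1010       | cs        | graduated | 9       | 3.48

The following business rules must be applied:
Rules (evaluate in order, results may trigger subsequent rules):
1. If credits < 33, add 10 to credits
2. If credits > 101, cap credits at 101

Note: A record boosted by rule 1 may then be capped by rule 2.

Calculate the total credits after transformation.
666

Step 1: Apply rule 1 to records with credits < 33
  - 3 records get bonus of 10
  - Of these, 0 records then exceed 101 and get capped
Step 2: Apply rule 2 to records with credits > 101
  - 3 records (original) are capped
Step 3: Calculate final sum = 666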